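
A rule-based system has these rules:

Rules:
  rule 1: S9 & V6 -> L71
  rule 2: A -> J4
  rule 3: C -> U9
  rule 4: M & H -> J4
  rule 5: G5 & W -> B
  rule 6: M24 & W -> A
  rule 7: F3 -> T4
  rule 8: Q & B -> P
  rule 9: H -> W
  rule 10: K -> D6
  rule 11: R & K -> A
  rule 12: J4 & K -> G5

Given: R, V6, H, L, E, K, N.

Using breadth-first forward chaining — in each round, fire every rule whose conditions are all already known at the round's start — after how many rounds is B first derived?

4

Round 1 — rule 9, rule 10, rule 11, derive W, D6, A.
Round 2 — rule 2, derive J4.
Round 3 — rule 12, derive G5.
Round 4 — rule 5, derive B.
B first appears in round 4.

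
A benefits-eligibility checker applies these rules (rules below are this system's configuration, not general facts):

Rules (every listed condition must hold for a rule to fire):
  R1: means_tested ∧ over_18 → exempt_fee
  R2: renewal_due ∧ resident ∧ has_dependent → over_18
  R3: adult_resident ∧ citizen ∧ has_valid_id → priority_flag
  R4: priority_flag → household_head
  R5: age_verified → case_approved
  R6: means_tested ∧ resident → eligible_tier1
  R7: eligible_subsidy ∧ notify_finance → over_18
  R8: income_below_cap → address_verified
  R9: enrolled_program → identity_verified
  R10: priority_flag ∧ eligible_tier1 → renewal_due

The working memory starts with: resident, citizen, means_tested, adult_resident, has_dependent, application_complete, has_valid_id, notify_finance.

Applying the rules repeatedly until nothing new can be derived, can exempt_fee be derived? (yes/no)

yes

Round 1: R3 [adult_resident ∧ citizen ∧ has_valid_id → priority_flag]; R6 [means_tested ∧ resident → eligible_tier1]. Adds priority_flag, eligible_tier1.
Round 2: R4 [priority_flag → household_head]; R10 [priority_flag ∧ eligible_tier1 → renewal_due]. Adds household_head, renewal_due.
Round 3: R2 [renewal_due ∧ resident ∧ has_dependent → over_18]. Adds over_18.
Round 4: R1 [means_tested ∧ over_18 → exempt_fee]. Adds exempt_fee.
exempt_fee appears in round 4, so it is derivable.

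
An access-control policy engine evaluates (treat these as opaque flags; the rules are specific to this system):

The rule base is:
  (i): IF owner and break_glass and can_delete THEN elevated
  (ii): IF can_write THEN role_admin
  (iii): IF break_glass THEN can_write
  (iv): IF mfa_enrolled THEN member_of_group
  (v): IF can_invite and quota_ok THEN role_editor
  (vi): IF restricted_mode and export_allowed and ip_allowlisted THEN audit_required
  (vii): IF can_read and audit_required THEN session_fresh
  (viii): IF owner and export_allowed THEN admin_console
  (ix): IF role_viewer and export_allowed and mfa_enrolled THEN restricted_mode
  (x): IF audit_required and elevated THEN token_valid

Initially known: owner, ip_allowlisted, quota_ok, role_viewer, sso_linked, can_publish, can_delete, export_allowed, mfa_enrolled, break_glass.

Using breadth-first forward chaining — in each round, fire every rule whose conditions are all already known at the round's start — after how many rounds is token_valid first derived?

Round 1: (i) [IF owner and break_glass and can_delete THEN elevated]; (iii) [IF break_glass THEN can_write]; (iv) [IF mfa_enrolled THEN member_of_group]; (viii) [IF owner and export_allowed THEN admin_console]; (ix) [IF role_viewer and export_allowed and mfa_enrolled THEN restricted_mode]. Adds elevated, can_write, member_of_group, admin_console, restricted_mode.
Round 2: (ii) [IF can_write THEN role_admin]; (vi) [IF restricted_mode and export_allowed and ip_allowlisted THEN audit_required]. Adds role_admin, audit_required.
Round 3: (x) [IF audit_required and elevated THEN token_valid]. Adds token_valid.
token_valid first appears in round 3.

3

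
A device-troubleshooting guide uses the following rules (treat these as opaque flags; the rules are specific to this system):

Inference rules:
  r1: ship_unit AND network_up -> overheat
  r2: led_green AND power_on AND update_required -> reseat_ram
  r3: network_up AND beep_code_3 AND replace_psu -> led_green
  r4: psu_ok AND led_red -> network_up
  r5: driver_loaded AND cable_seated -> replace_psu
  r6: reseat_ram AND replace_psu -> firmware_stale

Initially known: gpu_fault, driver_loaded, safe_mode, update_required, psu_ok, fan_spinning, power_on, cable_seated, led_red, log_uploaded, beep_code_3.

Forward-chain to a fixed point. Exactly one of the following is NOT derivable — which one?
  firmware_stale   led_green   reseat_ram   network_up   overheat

overheat

Round 1 fires r4, r5, giving network_up, replace_psu.
Round 2 fires r3, giving led_green.
Round 3 fires r2, giving reseat_ram.
Round 4 fires r6, giving firmware_stale.
Derived: led_green (round 2), firmware_stale (round 4), network_up (round 1), reseat_ram (round 3). overheat never appears in any round.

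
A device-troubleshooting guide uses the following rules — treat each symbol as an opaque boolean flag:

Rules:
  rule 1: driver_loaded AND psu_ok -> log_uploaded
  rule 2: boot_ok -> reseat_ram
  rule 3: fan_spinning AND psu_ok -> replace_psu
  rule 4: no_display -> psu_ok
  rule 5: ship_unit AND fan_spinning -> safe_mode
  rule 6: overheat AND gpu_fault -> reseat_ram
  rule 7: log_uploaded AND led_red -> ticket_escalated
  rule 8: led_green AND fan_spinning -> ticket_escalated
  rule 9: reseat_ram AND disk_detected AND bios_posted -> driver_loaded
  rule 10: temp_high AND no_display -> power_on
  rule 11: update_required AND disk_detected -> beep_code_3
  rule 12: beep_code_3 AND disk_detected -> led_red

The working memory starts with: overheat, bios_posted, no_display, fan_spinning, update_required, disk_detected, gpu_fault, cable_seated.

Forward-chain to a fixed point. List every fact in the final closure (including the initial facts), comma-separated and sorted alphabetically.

beep_code_3, bios_posted, cable_seated, disk_detected, driver_loaded, fan_spinning, gpu_fault, led_red, log_uploaded, no_display, overheat, psu_ok, replace_psu, reseat_ram, ticket_escalated, update_required

Round 1: rule 4 [no_display -> psu_ok]; rule 6 [overheat AND gpu_fault -> reseat_ram]; rule 11 [update_required AND disk_detected -> beep_code_3]. Adds psu_ok, reseat_ram, beep_code_3.
Round 2: rule 3 [fan_spinning AND psu_ok -> replace_psu]; rule 9 [reseat_ram AND disk_detected AND bios_posted -> driver_loaded]; rule 12 [beep_code_3 AND disk_detected -> led_red]. Adds replace_psu, driver_loaded, led_red.
Round 3: rule 1 [driver_loaded AND psu_ok -> log_uploaded]. Adds log_uploaded.
Round 4: rule 7 [log_uploaded AND led_red -> ticket_escalated]. Adds ticket_escalated.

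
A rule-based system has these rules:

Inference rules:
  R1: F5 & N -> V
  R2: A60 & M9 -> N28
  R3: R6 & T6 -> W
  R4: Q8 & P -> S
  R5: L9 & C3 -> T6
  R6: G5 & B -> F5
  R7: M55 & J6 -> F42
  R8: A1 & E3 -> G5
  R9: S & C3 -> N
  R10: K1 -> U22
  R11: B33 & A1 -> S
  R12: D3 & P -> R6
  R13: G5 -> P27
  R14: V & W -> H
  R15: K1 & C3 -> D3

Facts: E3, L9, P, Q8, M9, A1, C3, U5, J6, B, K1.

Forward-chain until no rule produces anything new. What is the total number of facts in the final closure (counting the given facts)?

23

Round 1 — R4, R5, R8, R10, R15, derive S, T6, G5, U22, D3.
Round 2 — R6, R9, R12, R13, derive F5, N, R6, P27.
Round 3 — R1, R3, derive V, W.
Round 4 — R14, derive H.
Closure: {A1, B, C3, D3, E3, F5, G5, H, J6, K1, L9, M9, N, P, P27, Q8, R6, S, T6, U22, U5, V, W} — 23 facts.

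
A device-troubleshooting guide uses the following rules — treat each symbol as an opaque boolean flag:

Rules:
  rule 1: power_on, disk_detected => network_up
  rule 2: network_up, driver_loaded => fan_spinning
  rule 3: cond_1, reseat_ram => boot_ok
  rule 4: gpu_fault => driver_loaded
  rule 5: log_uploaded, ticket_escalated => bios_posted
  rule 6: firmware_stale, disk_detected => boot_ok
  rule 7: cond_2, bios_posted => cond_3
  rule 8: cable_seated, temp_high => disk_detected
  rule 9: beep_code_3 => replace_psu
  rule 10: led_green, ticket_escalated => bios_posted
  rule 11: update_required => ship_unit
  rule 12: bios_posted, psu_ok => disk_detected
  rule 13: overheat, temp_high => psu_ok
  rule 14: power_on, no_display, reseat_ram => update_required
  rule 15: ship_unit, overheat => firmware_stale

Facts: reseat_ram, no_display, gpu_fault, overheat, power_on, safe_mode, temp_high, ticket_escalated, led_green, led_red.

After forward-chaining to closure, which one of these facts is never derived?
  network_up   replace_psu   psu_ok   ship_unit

Round 1 — rule 4, rule 10, rule 13, rule 14, derive driver_loaded, bios_posted, psu_ok, update_required.
Round 2 — rule 11, rule 12, derive ship_unit, disk_detected.
Round 3 — rule 1, rule 15, derive network_up, firmware_stale.
Round 4 — rule 2, rule 6, derive fan_spinning, boot_ok.
Derived: ship_unit (round 2), psu_ok (round 1), network_up (round 3). replace_psu never appears in any round.

replace_psu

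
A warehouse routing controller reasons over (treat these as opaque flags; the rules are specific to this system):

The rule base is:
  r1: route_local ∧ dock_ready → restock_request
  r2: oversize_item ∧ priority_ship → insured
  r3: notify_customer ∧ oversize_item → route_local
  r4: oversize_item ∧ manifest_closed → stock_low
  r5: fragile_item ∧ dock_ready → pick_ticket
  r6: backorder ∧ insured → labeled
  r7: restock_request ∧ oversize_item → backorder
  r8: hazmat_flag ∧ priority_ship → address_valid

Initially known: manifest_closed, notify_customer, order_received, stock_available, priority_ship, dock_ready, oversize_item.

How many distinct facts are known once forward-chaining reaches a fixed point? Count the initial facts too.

13

[1] r2 [oversize_item ∧ priority_ship → insured]; r3 [notify_customer ∧ oversize_item → route_local]; r4 [oversize_item ∧ manifest_closed → stock_low]. ⇒ new: insured, route_local, stock_low.
[2] r1 [route_local ∧ dock_ready → restock_request]. ⇒ new: restock_request.
[3] r7 [restock_request ∧ oversize_item → backorder]. ⇒ new: backorder.
[4] r6 [backorder ∧ insured → labeled]. ⇒ new: labeled.
Closure: {backorder, dock_ready, insured, labeled, manifest_closed, notify_customer, order_received, oversize_item, priority_ship, restock_request, route_local, stock_available, stock_low} — 13 facts.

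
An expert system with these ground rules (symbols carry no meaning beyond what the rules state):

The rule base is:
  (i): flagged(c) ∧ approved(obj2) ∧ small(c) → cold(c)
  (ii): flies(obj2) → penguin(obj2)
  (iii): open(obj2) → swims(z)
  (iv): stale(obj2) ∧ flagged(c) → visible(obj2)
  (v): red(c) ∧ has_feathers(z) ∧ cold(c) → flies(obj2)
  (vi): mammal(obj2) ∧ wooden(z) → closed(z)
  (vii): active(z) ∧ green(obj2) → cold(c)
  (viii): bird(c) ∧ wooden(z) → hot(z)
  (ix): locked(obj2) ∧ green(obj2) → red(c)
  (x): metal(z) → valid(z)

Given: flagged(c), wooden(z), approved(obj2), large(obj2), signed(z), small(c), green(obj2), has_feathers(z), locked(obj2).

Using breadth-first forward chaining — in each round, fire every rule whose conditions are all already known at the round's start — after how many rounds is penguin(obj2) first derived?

3

Round 1: (i) [flagged(c) ∧ approved(obj2) ∧ small(c) → cold(c)]; (ix) [locked(obj2) ∧ green(obj2) → red(c)]. Adds cold(c), red(c).
Round 2: (v) [red(c) ∧ has_feathers(z) ∧ cold(c) → flies(obj2)]. Adds flies(obj2).
Round 3: (ii) [flies(obj2) → penguin(obj2)]. Adds penguin(obj2).
penguin(obj2) first appears in round 3.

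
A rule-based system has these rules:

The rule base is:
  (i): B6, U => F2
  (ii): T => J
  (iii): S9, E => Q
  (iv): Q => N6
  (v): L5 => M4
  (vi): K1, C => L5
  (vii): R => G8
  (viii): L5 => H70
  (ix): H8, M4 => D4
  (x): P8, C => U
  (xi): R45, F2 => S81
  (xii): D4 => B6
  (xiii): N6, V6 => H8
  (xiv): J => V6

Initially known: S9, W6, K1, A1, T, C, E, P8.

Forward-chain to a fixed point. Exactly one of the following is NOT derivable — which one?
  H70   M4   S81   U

Round 1 fires (ii), (iii), (vi), (x), giving J, Q, L5, U.
Round 2 fires (iv), (v), (viii), (xiv), giving N6, M4, H70, V6.
Round 3 fires (xiii), giving H8.
Round 4 fires (ix), giving D4.
Round 5 fires (xii), giving B6.
Round 6 fires (i), giving F2.
Derived: H70 (round 2), M4 (round 2), U (round 1). S81 never appears in any round.

S81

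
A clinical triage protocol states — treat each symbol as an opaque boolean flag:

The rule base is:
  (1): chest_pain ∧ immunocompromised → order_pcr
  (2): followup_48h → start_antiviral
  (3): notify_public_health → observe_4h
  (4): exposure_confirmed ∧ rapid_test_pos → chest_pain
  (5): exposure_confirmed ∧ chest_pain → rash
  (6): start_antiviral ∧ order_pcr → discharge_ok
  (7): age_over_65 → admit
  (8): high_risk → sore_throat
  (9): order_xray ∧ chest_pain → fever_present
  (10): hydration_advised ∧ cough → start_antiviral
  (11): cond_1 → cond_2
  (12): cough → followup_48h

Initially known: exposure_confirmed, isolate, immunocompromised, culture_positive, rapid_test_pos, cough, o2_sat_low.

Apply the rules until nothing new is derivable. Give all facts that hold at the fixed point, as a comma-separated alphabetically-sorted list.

chest_pain, cough, culture_positive, discharge_ok, exposure_confirmed, followup_48h, immunocompromised, isolate, o2_sat_low, order_pcr, rapid_test_pos, rash, start_antiviral

Round 1 — (4), (12), derive chest_pain, followup_48h.
Round 2 — (1), (2), (5), derive order_pcr, start_antiviral, rash.
Round 3 — (6), derive discharge_ok.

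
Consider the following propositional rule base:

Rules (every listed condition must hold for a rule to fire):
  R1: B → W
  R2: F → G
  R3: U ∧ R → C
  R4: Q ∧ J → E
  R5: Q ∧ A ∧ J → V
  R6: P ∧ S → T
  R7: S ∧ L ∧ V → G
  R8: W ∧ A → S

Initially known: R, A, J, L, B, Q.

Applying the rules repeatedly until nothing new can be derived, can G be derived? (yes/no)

yes

Round 1: R1 [B → W]; R4 [Q ∧ J → E]; R5 [Q ∧ A ∧ J → V]. New: W, E, V.
Round 2: R8 [W ∧ A → S]. New: S.
Round 3: R7 [S ∧ L ∧ V → G]. New: G.
G appears in round 3, so it is derivable.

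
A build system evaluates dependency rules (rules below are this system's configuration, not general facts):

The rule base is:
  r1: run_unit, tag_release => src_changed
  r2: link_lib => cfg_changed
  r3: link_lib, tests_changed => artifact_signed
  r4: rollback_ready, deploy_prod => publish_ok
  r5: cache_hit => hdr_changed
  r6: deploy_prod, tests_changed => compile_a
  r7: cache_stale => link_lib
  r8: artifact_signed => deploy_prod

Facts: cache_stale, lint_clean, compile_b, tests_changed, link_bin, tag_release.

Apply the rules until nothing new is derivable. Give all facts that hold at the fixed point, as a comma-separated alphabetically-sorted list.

artifact_signed, cache_stale, cfg_changed, compile_a, compile_b, deploy_prod, link_bin, link_lib, lint_clean, tag_release, tests_changed

Round 1 fires r7, giving link_lib.
Round 2 fires r2, r3, giving cfg_changed, artifact_signed.
Round 3 fires r8, giving deploy_prod.
Round 4 fires r6, giving compile_a.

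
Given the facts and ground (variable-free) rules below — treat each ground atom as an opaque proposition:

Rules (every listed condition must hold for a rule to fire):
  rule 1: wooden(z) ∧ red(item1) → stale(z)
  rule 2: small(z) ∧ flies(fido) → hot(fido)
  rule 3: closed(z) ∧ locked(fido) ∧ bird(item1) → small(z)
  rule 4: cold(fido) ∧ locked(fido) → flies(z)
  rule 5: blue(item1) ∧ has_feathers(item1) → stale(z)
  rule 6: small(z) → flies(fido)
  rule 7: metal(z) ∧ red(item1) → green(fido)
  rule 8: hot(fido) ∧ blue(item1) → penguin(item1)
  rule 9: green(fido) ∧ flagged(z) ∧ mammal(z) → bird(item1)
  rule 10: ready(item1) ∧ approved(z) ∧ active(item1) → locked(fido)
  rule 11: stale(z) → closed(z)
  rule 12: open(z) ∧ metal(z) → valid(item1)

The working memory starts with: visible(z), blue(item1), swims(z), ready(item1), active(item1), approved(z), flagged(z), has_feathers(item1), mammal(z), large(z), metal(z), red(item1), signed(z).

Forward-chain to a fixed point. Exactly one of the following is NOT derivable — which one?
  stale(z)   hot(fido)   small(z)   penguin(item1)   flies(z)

flies(z)

Round 1 — rule 5, rule 7, rule 10, derive stale(z), green(fido), locked(fido).
Round 2 — rule 9, rule 11, derive bird(item1), closed(z).
Round 3 — rule 3, derive small(z).
Round 4 — rule 6, derive flies(fido).
Round 5 — rule 2, derive hot(fido).
Round 6 — rule 8, derive penguin(item1).
Derived: stale(z) (round 1), hot(fido) (round 5), penguin(item1) (round 6), small(z) (round 3). flies(z) never appears in any round.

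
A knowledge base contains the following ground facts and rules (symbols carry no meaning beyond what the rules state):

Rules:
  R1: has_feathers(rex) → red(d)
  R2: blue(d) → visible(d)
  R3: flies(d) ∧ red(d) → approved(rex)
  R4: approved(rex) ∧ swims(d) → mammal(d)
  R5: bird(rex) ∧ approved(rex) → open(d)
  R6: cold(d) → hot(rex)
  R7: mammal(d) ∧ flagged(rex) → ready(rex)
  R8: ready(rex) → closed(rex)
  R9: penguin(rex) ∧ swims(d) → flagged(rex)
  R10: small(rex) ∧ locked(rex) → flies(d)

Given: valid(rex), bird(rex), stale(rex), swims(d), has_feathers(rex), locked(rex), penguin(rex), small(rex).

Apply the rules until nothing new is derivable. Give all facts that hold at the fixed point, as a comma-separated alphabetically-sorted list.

approved(rex), bird(rex), closed(rex), flagged(rex), flies(d), has_feathers(rex), locked(rex), mammal(d), open(d), penguin(rex), ready(rex), red(d), small(rex), stale(rex), swims(d), valid(rex)

Round 1 — R1, R9, R10, derive red(d), flagged(rex), flies(d).
Round 2 — R3, derive approved(rex).
Round 3 — R4, R5, derive mammal(d), open(d).
Round 4 — R7, derive ready(rex).
Round 5 — R8, derive closed(rex).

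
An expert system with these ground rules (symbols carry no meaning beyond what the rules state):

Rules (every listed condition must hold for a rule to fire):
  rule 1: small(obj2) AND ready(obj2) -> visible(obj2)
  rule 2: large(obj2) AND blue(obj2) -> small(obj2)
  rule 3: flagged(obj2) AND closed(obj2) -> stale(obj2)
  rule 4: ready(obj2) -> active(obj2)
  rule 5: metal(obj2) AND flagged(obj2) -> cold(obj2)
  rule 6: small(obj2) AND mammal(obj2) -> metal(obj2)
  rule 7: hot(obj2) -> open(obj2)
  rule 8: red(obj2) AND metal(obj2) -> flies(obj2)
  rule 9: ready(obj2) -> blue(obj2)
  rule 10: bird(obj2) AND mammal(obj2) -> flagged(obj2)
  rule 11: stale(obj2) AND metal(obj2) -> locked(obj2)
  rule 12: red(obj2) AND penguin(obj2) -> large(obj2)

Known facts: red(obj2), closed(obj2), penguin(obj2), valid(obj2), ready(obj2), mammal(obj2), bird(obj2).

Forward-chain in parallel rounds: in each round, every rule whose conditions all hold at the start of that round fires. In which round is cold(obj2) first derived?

4

[1] rule 4 [ready(obj2) -> active(obj2)]; rule 9 [ready(obj2) -> blue(obj2)]; rule 10 [bird(obj2) AND mammal(obj2) -> flagged(obj2)]; rule 12 [red(obj2) AND penguin(obj2) -> large(obj2)]. ⇒ new: active(obj2), blue(obj2), flagged(obj2), large(obj2).
[2] rule 2 [large(obj2) AND blue(obj2) -> small(obj2)]; rule 3 [flagged(obj2) AND closed(obj2) -> stale(obj2)]. ⇒ new: small(obj2), stale(obj2).
[3] rule 1 [small(obj2) AND ready(obj2) -> visible(obj2)]; rule 6 [small(obj2) AND mammal(obj2) -> metal(obj2)]. ⇒ new: visible(obj2), metal(obj2).
[4] rule 5 [metal(obj2) AND flagged(obj2) -> cold(obj2)]; rule 8 [red(obj2) AND metal(obj2) -> flies(obj2)]; rule 11 [stale(obj2) AND metal(obj2) -> locked(obj2)]. ⇒ new: cold(obj2), flies(obj2), locked(obj2).
cold(obj2) first appears in round 4.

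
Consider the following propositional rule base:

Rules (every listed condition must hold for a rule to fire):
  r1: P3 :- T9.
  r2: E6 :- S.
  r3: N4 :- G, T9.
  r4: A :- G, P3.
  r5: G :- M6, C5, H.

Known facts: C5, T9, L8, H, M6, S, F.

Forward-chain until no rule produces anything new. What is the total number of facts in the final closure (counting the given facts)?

Round 1 fires r1, r2, r5, giving P3, E6, G.
Round 2 fires r3, r4, giving N4, A.
Closure: {A, C5, E6, F, G, H, L8, M6, N4, P3, S, T9} — 12 facts.

12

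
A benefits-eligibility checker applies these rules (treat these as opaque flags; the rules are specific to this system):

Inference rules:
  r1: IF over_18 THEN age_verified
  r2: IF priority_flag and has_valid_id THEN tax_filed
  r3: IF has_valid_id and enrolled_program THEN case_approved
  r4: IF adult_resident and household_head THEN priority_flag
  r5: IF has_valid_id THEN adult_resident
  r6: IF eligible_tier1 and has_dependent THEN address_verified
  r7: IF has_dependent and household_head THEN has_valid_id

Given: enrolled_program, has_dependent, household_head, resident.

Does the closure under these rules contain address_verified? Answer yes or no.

no

Round 1 — r7, derive has_valid_id.
Round 2 — r3, r5, derive case_approved, adult_resident.
Round 3 — r4, derive priority_flag.
Round 4 — r2, derive tax_filed.
Fixed point reached. address_verified is concluded only by r6; r6 needs eligible_tier1 (never derived).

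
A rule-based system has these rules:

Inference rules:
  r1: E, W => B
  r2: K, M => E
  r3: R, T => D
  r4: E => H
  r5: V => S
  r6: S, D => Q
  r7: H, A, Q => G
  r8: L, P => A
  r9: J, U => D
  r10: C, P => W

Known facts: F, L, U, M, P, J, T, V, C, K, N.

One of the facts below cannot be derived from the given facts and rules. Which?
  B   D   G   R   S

Round 1 fires r2, r5, r8, r9, r10, giving E, S, A, D, W.
Round 2 fires r1, r4, r6, giving B, H, Q.
Round 3 fires r7, giving G.
Derived: G (round 3), B (round 2), D (round 1), S (round 1). R never appears in any round.

R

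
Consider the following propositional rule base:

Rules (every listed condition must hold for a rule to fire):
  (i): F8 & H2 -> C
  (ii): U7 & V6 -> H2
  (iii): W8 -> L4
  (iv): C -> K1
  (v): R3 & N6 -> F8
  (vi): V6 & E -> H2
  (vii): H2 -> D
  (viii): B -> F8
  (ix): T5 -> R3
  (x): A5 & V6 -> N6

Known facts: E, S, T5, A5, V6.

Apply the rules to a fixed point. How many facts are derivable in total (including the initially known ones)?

12

[1] (vi) [V6 & E -> H2]; (ix) [T5 -> R3]; (x) [A5 & V6 -> N6]. ⇒ new: H2, R3, N6.
[2] (v) [R3 & N6 -> F8]; (vii) [H2 -> D]. ⇒ new: F8, D.
[3] (i) [F8 & H2 -> C]. ⇒ new: C.
[4] (iv) [C -> K1]. ⇒ new: K1.
Closure: {A5, C, D, E, F8, H2, K1, N6, R3, S, T5, V6} — 12 facts.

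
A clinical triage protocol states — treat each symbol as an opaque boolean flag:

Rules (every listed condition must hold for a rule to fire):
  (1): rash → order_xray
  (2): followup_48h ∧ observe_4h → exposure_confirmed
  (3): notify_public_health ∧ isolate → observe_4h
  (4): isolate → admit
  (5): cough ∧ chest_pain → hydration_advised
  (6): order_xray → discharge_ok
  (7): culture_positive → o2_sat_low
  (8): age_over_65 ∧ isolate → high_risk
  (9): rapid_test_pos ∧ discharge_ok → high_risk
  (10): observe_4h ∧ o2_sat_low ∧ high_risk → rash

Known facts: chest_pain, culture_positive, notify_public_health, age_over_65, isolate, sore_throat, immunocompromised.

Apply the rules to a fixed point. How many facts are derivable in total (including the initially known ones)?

Round 1 — (3), (4), (7), (8), derive observe_4h, admit, o2_sat_low, high_risk.
Round 2 — (10), derive rash.
Round 3 — (1), derive order_xray.
Round 4 — (6), derive discharge_ok.
Closure: {admit, age_over_65, chest_pain, culture_positive, discharge_ok, high_risk, immunocompromised, isolate, notify_public_health, o2_sat_low, observe_4h, order_xray, rash, sore_throat} — 14 facts.

14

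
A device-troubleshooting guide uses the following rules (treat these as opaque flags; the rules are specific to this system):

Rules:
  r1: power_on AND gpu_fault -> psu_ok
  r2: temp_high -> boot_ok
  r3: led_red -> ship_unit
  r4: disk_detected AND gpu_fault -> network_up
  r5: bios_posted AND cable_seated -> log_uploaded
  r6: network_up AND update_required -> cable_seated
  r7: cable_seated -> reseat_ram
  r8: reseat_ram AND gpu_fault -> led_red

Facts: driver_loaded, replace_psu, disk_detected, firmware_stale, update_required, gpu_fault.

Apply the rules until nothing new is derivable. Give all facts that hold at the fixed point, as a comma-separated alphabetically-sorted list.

cable_seated, disk_detected, driver_loaded, firmware_stale, gpu_fault, led_red, network_up, replace_psu, reseat_ram, ship_unit, update_required

Round 1: r4 [disk_detected AND gpu_fault -> network_up]. Adds network_up.
Round 2: r6 [network_up AND update_required -> cable_seated]. Adds cable_seated.
Round 3: r7 [cable_seated -> reseat_ram]. Adds reseat_ram.
Round 4: r8 [reseat_ram AND gpu_fault -> led_red]. Adds led_red.
Round 5: r3 [led_red -> ship_unit]. Adds ship_unit.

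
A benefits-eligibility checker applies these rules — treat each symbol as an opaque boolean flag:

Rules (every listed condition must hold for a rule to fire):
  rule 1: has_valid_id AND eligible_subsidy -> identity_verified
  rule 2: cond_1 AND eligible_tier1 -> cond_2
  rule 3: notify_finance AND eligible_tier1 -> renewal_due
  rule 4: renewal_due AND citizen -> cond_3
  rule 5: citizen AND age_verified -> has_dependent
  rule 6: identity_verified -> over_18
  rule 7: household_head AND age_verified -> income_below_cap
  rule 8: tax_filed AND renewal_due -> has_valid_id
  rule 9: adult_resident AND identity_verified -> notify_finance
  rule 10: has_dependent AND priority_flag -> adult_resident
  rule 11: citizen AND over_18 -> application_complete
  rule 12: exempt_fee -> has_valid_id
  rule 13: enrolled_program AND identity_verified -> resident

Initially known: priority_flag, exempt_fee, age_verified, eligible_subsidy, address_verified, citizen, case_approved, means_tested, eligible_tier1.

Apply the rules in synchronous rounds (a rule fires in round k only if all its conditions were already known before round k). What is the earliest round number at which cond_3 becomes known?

5

Round 1: rule 5 [citizen AND age_verified -> has_dependent]; rule 12 [exempt_fee -> has_valid_id]. New: has_dependent, has_valid_id.
Round 2: rule 1 [has_valid_id AND eligible_subsidy -> identity_verified]; rule 10 [has_dependent AND priority_flag -> adult_resident]. New: identity_verified, adult_resident.
Round 3: rule 6 [identity_verified -> over_18]; rule 9 [adult_resident AND identity_verified -> notify_finance]. New: over_18, notify_finance.
Round 4: rule 3 [notify_finance AND eligible_tier1 -> renewal_due]; rule 11 [citizen AND over_18 -> application_complete]. New: renewal_due, application_complete.
Round 5: rule 4 [renewal_due AND citizen -> cond_3]. New: cond_3.
cond_3 first appears in round 5.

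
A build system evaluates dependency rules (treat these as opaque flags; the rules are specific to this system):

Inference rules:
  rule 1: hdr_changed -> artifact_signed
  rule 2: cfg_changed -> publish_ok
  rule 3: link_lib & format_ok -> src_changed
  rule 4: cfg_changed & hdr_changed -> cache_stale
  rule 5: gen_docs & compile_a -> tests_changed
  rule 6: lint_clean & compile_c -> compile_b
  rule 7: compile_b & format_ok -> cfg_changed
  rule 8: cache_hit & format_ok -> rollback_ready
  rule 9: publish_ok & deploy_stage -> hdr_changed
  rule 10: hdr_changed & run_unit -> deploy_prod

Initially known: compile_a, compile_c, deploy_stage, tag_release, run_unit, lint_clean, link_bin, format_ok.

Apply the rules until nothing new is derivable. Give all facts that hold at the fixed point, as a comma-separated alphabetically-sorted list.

Round 1: rule 6 [lint_clean & compile_c -> compile_b]. New: compile_b.
Round 2: rule 7 [compile_b & format_ok -> cfg_changed]. New: cfg_changed.
Round 3: rule 2 [cfg_changed -> publish_ok]. New: publish_ok.
Round 4: rule 9 [publish_ok & deploy_stage -> hdr_changed]. New: hdr_changed.
Round 5: rule 1 [hdr_changed -> artifact_signed]; rule 4 [cfg_changed & hdr_changed -> cache_stale]; rule 10 [hdr_changed & run_unit -> deploy_prod]. New: artifact_signed, cache_stale, deploy_prod.

artifact_signed, cache_stale, cfg_changed, compile_a, compile_b, compile_c, deploy_prod, deploy_stage, format_ok, hdr_changed, link_bin, lint_clean, publish_ok, run_unit, tag_release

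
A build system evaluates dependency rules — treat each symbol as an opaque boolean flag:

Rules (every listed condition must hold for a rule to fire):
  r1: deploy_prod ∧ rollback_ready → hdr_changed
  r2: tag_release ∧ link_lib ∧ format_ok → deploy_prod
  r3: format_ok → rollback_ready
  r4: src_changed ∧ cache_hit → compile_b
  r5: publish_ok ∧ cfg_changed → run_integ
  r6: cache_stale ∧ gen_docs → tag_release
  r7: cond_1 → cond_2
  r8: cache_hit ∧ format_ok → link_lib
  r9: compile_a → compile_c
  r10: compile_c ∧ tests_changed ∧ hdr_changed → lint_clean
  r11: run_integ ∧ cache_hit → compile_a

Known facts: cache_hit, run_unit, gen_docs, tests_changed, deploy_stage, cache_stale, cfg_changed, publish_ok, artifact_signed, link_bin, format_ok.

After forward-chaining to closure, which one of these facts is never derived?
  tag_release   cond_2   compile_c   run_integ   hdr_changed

Round 1: r3 [format_ok → rollback_ready]; r5 [publish_ok ∧ cfg_changed → run_integ]; r6 [cache_stale ∧ gen_docs → tag_release]; r8 [cache_hit ∧ format_ok → link_lib]. New: rollback_ready, run_integ, tag_release, link_lib.
Round 2: r2 [tag_release ∧ link_lib ∧ format_ok → deploy_prod]; r11 [run_integ ∧ cache_hit → compile_a]. New: deploy_prod, compile_a.
Round 3: r1 [deploy_prod ∧ rollback_ready → hdr_changed]; r9 [compile_a → compile_c]. New: hdr_changed, compile_c.
Round 4: r10 [compile_c ∧ tests_changed ∧ hdr_changed → lint_clean]. New: lint_clean.
Derived: hdr_changed (round 3), compile_c (round 3), tag_release (round 1), run_integ (round 1). cond_2 never appears in any round.

cond_2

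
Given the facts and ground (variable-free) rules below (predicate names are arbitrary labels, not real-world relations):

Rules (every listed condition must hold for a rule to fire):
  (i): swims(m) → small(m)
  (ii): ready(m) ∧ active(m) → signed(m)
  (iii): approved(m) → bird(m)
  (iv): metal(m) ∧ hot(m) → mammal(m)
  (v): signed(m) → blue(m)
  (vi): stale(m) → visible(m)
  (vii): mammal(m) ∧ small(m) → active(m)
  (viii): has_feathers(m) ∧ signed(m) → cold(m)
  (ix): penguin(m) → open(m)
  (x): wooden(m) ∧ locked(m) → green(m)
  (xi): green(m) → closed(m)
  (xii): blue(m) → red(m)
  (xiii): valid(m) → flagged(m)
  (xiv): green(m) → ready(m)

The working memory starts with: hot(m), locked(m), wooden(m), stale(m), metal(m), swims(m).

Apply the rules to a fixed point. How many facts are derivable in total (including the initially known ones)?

16

Round 1: (i) [swims(m) → small(m)]; (iv) [metal(m) ∧ hot(m) → mammal(m)]; (vi) [stale(m) → visible(m)]; (x) [wooden(m) ∧ locked(m) → green(m)]. Adds small(m), mammal(m), visible(m), green(m).
Round 2: (vii) [mammal(m) ∧ small(m) → active(m)]; (xi) [green(m) → closed(m)]; (xiv) [green(m) → ready(m)]. Adds active(m), closed(m), ready(m).
Round 3: (ii) [ready(m) ∧ active(m) → signed(m)]. Adds signed(m).
Round 4: (v) [signed(m) → blue(m)]. Adds blue(m).
Round 5: (xii) [blue(m) → red(m)]. Adds red(m).
Closure: {active(m), blue(m), closed(m), green(m), hot(m), locked(m), mammal(m), metal(m), ready(m), red(m), signed(m), small(m), stale(m), swims(m), visible(m), wooden(m)} — 16 facts.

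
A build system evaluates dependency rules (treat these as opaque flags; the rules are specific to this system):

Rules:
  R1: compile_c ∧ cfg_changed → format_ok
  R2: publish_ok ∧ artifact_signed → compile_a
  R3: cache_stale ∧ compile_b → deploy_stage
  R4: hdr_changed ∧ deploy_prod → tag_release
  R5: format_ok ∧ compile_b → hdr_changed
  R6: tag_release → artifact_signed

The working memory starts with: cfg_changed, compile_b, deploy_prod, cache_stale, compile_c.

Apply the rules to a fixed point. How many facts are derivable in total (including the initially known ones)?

Round 1 fires R1, R3, giving format_ok, deploy_stage.
Round 2 fires R5, giving hdr_changed.
Round 3 fires R4, giving tag_release.
Round 4 fires R6, giving artifact_signed.
Closure: {artifact_signed, cache_stale, cfg_changed, compile_b, compile_c, deploy_prod, deploy_stage, format_ok, hdr_changed, tag_release} — 10 facts.

10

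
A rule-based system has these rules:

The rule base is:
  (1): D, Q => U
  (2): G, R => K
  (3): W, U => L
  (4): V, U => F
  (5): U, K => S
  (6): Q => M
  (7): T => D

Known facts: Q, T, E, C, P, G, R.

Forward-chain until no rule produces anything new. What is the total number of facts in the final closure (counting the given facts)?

[1] (2) [G, R => K]; (6) [Q => M]; (7) [T => D]. ⇒ new: K, M, D.
[2] (1) [D, Q => U]. ⇒ new: U.
[3] (5) [U, K => S]. ⇒ new: S.
Closure: {C, D, E, G, K, M, P, Q, R, S, T, U} — 12 facts.

12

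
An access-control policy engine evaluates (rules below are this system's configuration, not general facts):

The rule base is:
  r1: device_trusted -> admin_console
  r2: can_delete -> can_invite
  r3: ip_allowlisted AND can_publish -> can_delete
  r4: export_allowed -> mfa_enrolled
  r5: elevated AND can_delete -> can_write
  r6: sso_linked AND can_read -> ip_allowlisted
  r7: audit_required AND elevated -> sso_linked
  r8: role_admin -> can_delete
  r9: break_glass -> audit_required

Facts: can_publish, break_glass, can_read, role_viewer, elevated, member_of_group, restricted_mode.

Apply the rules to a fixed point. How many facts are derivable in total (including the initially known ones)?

Round 1: r9 [break_glass -> audit_required]. Adds audit_required.
Round 2: r7 [audit_required AND elevated -> sso_linked]. Adds sso_linked.
Round 3: r6 [sso_linked AND can_read -> ip_allowlisted]. Adds ip_allowlisted.
Round 4: r3 [ip_allowlisted AND can_publish -> can_delete]. Adds can_delete.
Round 5: r2 [can_delete -> can_invite]; r5 [elevated AND can_delete -> can_write]. Adds can_invite, can_write.
Closure: {audit_required, break_glass, can_delete, can_invite, can_publish, can_read, can_write, elevated, ip_allowlisted, member_of_group, restricted_mode, role_viewer, sso_linked} — 13 facts.

13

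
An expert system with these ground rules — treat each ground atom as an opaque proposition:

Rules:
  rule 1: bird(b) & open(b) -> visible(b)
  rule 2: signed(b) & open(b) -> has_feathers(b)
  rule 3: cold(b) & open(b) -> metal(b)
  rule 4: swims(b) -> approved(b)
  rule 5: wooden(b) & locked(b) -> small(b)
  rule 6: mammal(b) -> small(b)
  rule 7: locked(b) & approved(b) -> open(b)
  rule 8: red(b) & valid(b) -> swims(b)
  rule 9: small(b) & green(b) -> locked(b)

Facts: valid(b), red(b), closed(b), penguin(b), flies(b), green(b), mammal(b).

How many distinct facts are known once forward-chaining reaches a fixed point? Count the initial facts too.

12

Round 1 fires rule 6, rule 8, giving small(b), swims(b).
Round 2 fires rule 4, rule 9, giving approved(b), locked(b).
Round 3 fires rule 7, giving open(b).
Closure: {approved(b), closed(b), flies(b), green(b), locked(b), mammal(b), open(b), penguin(b), red(b), small(b), swims(b), valid(b)} — 12 facts.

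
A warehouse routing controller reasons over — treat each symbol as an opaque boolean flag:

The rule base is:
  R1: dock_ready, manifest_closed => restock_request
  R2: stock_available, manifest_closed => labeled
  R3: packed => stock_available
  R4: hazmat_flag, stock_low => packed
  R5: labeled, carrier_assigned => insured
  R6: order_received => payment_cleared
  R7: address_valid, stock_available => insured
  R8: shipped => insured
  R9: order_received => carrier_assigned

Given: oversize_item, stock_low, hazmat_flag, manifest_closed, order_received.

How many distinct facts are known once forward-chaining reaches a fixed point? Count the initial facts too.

Round 1: R4 [hazmat_flag, stock_low => packed]; R6 [order_received => payment_cleared]; R9 [order_received => carrier_assigned]. New: packed, payment_cleared, carrier_assigned.
Round 2: R3 [packed => stock_available]. New: stock_available.
Round 3: R2 [stock_available, manifest_closed => labeled]. New: labeled.
Round 4: R5 [labeled, carrier_assigned => insured]. New: insured.
Closure: {carrier_assigned, hazmat_flag, insured, labeled, manifest_closed, order_received, oversize_item, packed, payment_cleared, stock_available, stock_low} — 11 facts.

11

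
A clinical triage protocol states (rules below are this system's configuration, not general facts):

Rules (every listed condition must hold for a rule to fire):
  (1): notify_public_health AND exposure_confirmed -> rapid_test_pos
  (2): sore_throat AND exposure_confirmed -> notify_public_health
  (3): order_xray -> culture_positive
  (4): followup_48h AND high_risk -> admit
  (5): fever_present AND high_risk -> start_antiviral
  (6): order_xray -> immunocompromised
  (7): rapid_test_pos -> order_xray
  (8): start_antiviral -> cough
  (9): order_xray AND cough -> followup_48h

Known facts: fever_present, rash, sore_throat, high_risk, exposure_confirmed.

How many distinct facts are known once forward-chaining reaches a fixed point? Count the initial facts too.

14

Round 1: (2) [sore_throat AND exposure_confirmed -> notify_public_health]; (5) [fever_present AND high_risk -> start_antiviral]. Adds notify_public_health, start_antiviral.
Round 2: (1) [notify_public_health AND exposure_confirmed -> rapid_test_pos]; (8) [start_antiviral -> cough]. Adds rapid_test_pos, cough.
Round 3: (7) [rapid_test_pos -> order_xray]. Adds order_xray.
Round 4: (3) [order_xray -> culture_positive]; (6) [order_xray -> immunocompromised]; (9) [order_xray AND cough -> followup_48h]. Adds culture_positive, immunocompromised, followup_48h.
Round 5: (4) [followup_48h AND high_risk -> admit]. Adds admit.
Closure: {admit, cough, culture_positive, exposure_confirmed, fever_present, followup_48h, high_risk, immunocompromised, notify_public_health, order_xray, rapid_test_pos, rash, sore_throat, start_antiviral} — 14 facts.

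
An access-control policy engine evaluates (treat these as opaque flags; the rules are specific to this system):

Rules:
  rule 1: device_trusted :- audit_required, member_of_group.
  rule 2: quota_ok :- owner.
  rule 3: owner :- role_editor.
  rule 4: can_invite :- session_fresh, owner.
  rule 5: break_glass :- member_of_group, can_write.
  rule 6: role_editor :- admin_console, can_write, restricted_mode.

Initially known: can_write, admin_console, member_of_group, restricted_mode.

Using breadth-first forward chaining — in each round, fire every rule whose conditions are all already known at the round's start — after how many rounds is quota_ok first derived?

3

Round 1: rule 5 [break_glass :- member_of_group, can_write.]; rule 6 [role_editor :- admin_console, can_write, restricted_mode.]. Adds break_glass, role_editor.
Round 2: rule 3 [owner :- role_editor.]. Adds owner.
Round 3: rule 2 [quota_ok :- owner.]. Adds quota_ok.
quota_ok first appears in round 3.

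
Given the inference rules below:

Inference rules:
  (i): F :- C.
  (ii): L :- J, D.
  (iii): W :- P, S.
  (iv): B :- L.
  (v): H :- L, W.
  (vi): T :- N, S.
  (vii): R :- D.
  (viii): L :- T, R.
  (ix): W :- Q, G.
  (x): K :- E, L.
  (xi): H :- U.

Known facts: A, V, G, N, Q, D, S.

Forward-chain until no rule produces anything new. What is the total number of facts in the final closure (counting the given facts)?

Round 1 — (vi), (vii), (ix), derive T, R, W.
Round 2 — (viii), derive L.
Round 3 — (iv), (v), derive B, H.
Closure: {A, B, D, G, H, L, N, Q, R, S, T, V, W} — 13 facts.

13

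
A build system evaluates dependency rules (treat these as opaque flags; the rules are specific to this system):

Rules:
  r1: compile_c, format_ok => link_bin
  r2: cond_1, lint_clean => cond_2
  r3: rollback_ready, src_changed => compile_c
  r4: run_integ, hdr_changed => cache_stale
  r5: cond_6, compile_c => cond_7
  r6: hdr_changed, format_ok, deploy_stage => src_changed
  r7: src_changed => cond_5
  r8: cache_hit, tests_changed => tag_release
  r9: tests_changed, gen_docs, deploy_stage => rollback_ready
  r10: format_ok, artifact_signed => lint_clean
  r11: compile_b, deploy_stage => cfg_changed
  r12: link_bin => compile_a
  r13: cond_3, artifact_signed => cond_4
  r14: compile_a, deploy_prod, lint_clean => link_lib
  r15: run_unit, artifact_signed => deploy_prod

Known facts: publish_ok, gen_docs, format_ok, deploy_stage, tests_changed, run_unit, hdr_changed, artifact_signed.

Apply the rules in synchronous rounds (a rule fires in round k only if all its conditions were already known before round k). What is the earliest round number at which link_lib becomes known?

[1] r6 [hdr_changed, format_ok, deploy_stage => src_changed]; r9 [tests_changed, gen_docs, deploy_stage => rollback_ready]; r10 [format_ok, artifact_signed => lint_clean]; r15 [run_unit, artifact_signed => deploy_prod]. ⇒ new: src_changed, rollback_ready, lint_clean, deploy_prod.
[2] r3 [rollback_ready, src_changed => compile_c]; r7 [src_changed => cond_5]. ⇒ new: compile_c, cond_5.
[3] r1 [compile_c, format_ok => link_bin]. ⇒ new: link_bin.
[4] r12 [link_bin => compile_a]. ⇒ new: compile_a.
[5] r14 [compile_a, deploy_prod, lint_clean => link_lib]. ⇒ new: link_lib.
link_lib first appears in round 5.

5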